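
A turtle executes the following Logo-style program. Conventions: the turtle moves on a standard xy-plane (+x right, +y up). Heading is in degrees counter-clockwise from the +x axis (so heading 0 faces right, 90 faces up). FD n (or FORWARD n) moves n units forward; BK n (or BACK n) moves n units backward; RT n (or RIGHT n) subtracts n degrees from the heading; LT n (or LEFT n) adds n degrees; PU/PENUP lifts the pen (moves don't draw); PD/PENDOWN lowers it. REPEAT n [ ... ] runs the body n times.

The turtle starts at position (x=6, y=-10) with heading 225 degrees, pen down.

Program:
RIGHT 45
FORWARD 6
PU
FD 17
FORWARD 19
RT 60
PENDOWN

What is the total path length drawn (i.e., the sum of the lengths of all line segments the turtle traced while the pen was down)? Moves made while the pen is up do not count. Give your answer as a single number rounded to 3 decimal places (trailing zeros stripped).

Executing turtle program step by step:
Start: pos=(6,-10), heading=225, pen down
RT 45: heading 225 -> 180
FD 6: (6,-10) -> (0,-10) [heading=180, draw]
PU: pen up
FD 17: (0,-10) -> (-17,-10) [heading=180, move]
FD 19: (-17,-10) -> (-36,-10) [heading=180, move]
RT 60: heading 180 -> 120
PD: pen down
Final: pos=(-36,-10), heading=120, 1 segment(s) drawn

Segment lengths:
  seg 1: (6,-10) -> (0,-10), length = 6
Total = 6

Answer: 6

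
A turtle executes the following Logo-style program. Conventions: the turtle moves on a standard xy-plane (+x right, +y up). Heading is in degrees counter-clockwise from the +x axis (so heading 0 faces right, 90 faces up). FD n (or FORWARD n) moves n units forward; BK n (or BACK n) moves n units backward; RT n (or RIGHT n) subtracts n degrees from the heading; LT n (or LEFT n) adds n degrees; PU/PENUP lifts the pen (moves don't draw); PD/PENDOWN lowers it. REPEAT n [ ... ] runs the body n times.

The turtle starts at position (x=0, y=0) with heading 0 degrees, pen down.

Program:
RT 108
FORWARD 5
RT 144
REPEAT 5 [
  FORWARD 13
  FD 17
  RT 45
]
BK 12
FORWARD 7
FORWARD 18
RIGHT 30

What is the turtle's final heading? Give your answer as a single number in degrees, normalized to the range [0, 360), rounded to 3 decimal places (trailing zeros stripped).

Executing turtle program step by step:
Start: pos=(0,0), heading=0, pen down
RT 108: heading 0 -> 252
FD 5: (0,0) -> (-1.545,-4.755) [heading=252, draw]
RT 144: heading 252 -> 108
REPEAT 5 [
  -- iteration 1/5 --
  FD 13: (-1.545,-4.755) -> (-5.562,7.608) [heading=108, draw]
  FD 17: (-5.562,7.608) -> (-10.816,23.776) [heading=108, draw]
  RT 45: heading 108 -> 63
  -- iteration 2/5 --
  FD 13: (-10.816,23.776) -> (-4.914,35.359) [heading=63, draw]
  FD 17: (-4.914,35.359) -> (2.804,50.507) [heading=63, draw]
  RT 45: heading 63 -> 18
  -- iteration 3/5 --
  FD 13: (2.804,50.507) -> (15.168,54.524) [heading=18, draw]
  FD 17: (15.168,54.524) -> (31.336,59.777) [heading=18, draw]
  RT 45: heading 18 -> 333
  -- iteration 4/5 --
  FD 13: (31.336,59.777) -> (42.919,53.875) [heading=333, draw]
  FD 17: (42.919,53.875) -> (58.066,46.157) [heading=333, draw]
  RT 45: heading 333 -> 288
  -- iteration 5/5 --
  FD 13: (58.066,46.157) -> (62.083,33.794) [heading=288, draw]
  FD 17: (62.083,33.794) -> (67.337,17.626) [heading=288, draw]
  RT 45: heading 288 -> 243
]
BK 12: (67.337,17.626) -> (72.784,28.318) [heading=243, draw]
FD 7: (72.784,28.318) -> (69.606,22.081) [heading=243, draw]
FD 18: (69.606,22.081) -> (61.435,6.043) [heading=243, draw]
RT 30: heading 243 -> 213
Final: pos=(61.435,6.043), heading=213, 14 segment(s) drawn

Answer: 213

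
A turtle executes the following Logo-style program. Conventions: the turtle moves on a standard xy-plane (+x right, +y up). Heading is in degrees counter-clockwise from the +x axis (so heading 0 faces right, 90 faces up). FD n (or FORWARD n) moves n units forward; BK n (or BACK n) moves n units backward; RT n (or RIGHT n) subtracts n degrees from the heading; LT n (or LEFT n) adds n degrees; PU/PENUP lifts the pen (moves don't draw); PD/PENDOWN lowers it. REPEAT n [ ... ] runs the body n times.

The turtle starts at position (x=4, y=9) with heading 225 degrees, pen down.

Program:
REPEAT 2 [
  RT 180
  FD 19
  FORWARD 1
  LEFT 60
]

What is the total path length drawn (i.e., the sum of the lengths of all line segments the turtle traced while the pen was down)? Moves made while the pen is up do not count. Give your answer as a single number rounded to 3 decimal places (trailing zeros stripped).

Executing turtle program step by step:
Start: pos=(4,9), heading=225, pen down
REPEAT 2 [
  -- iteration 1/2 --
  RT 180: heading 225 -> 45
  FD 19: (4,9) -> (17.435,22.435) [heading=45, draw]
  FD 1: (17.435,22.435) -> (18.142,23.142) [heading=45, draw]
  LT 60: heading 45 -> 105
  -- iteration 2/2 --
  RT 180: heading 105 -> 285
  FD 19: (18.142,23.142) -> (23.06,4.79) [heading=285, draw]
  FD 1: (23.06,4.79) -> (23.319,3.824) [heading=285, draw]
  LT 60: heading 285 -> 345
]
Final: pos=(23.319,3.824), heading=345, 4 segment(s) drawn

Segment lengths:
  seg 1: (4,9) -> (17.435,22.435), length = 19
  seg 2: (17.435,22.435) -> (18.142,23.142), length = 1
  seg 3: (18.142,23.142) -> (23.06,4.79), length = 19
  seg 4: (23.06,4.79) -> (23.319,3.824), length = 1
Total = 40

Answer: 40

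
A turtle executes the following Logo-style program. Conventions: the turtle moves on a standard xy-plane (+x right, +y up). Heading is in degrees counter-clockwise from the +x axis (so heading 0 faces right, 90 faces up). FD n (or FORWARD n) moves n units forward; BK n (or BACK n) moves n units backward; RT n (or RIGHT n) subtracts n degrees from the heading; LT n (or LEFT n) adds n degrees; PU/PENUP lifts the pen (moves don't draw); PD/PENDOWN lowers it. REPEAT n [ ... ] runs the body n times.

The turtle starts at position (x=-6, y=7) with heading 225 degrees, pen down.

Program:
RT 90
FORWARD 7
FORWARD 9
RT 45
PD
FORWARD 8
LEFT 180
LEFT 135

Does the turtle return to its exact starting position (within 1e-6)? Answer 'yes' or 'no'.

Executing turtle program step by step:
Start: pos=(-6,7), heading=225, pen down
RT 90: heading 225 -> 135
FD 7: (-6,7) -> (-10.95,11.95) [heading=135, draw]
FD 9: (-10.95,11.95) -> (-17.314,18.314) [heading=135, draw]
RT 45: heading 135 -> 90
PD: pen down
FD 8: (-17.314,18.314) -> (-17.314,26.314) [heading=90, draw]
LT 180: heading 90 -> 270
LT 135: heading 270 -> 45
Final: pos=(-17.314,26.314), heading=45, 3 segment(s) drawn

Start position: (-6, 7)
Final position: (-17.314, 26.314)
Distance = 22.383; >= 1e-6 -> NOT closed

Answer: no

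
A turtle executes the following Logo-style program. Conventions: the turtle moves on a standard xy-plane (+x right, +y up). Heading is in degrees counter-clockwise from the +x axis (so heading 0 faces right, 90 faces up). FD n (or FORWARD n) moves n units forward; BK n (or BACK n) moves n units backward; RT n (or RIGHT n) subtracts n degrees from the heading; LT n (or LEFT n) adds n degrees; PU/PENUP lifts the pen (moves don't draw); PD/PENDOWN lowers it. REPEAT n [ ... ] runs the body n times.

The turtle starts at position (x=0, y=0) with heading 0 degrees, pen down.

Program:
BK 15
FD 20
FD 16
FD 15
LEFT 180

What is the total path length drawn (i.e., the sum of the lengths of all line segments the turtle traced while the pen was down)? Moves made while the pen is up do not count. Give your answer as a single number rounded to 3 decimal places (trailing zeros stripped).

Answer: 66

Derivation:
Executing turtle program step by step:
Start: pos=(0,0), heading=0, pen down
BK 15: (0,0) -> (-15,0) [heading=0, draw]
FD 20: (-15,0) -> (5,0) [heading=0, draw]
FD 16: (5,0) -> (21,0) [heading=0, draw]
FD 15: (21,0) -> (36,0) [heading=0, draw]
LT 180: heading 0 -> 180
Final: pos=(36,0), heading=180, 4 segment(s) drawn

Segment lengths:
  seg 1: (0,0) -> (-15,0), length = 15
  seg 2: (-15,0) -> (5,0), length = 20
  seg 3: (5,0) -> (21,0), length = 16
  seg 4: (21,0) -> (36,0), length = 15
Total = 66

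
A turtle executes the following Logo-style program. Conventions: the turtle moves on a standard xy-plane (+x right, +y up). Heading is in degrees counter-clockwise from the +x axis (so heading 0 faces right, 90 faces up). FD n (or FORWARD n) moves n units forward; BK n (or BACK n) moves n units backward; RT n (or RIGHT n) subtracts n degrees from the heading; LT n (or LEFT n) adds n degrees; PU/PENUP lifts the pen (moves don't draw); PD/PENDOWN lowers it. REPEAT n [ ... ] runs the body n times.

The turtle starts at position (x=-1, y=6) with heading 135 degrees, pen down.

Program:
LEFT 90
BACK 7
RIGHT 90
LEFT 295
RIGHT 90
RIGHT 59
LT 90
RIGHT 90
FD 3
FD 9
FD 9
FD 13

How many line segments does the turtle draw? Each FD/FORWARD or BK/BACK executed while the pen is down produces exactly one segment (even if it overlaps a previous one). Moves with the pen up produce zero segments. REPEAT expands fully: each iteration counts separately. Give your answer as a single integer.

Executing turtle program step by step:
Start: pos=(-1,6), heading=135, pen down
LT 90: heading 135 -> 225
BK 7: (-1,6) -> (3.95,10.95) [heading=225, draw]
RT 90: heading 225 -> 135
LT 295: heading 135 -> 70
RT 90: heading 70 -> 340
RT 59: heading 340 -> 281
LT 90: heading 281 -> 11
RT 90: heading 11 -> 281
FD 3: (3.95,10.95) -> (4.522,8.005) [heading=281, draw]
FD 9: (4.522,8.005) -> (6.239,-0.83) [heading=281, draw]
FD 9: (6.239,-0.83) -> (7.957,-9.664) [heading=281, draw]
FD 13: (7.957,-9.664) -> (10.437,-22.426) [heading=281, draw]
Final: pos=(10.437,-22.426), heading=281, 5 segment(s) drawn
Segments drawn: 5

Answer: 5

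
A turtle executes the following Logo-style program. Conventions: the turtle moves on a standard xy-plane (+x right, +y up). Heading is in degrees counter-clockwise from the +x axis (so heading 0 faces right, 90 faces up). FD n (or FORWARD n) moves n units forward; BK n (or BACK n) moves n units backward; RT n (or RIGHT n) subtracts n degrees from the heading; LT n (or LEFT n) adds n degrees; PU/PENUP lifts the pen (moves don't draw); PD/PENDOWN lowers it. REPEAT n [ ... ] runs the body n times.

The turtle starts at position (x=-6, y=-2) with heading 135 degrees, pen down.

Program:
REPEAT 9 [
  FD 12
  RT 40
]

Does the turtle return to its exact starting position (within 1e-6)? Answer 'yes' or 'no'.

Answer: yes

Derivation:
Executing turtle program step by step:
Start: pos=(-6,-2), heading=135, pen down
REPEAT 9 [
  -- iteration 1/9 --
  FD 12: (-6,-2) -> (-14.485,6.485) [heading=135, draw]
  RT 40: heading 135 -> 95
  -- iteration 2/9 --
  FD 12: (-14.485,6.485) -> (-15.531,18.44) [heading=95, draw]
  RT 40: heading 95 -> 55
  -- iteration 3/9 --
  FD 12: (-15.531,18.44) -> (-8.648,28.269) [heading=55, draw]
  RT 40: heading 55 -> 15
  -- iteration 4/9 --
  FD 12: (-8.648,28.269) -> (2.943,31.375) [heading=15, draw]
  RT 40: heading 15 -> 335
  -- iteration 5/9 --
  FD 12: (2.943,31.375) -> (13.819,26.304) [heading=335, draw]
  RT 40: heading 335 -> 295
  -- iteration 6/9 --
  FD 12: (13.819,26.304) -> (18.89,15.428) [heading=295, draw]
  RT 40: heading 295 -> 255
  -- iteration 7/9 --
  FD 12: (18.89,15.428) -> (15.784,3.837) [heading=255, draw]
  RT 40: heading 255 -> 215
  -- iteration 8/9 --
  FD 12: (15.784,3.837) -> (5.954,-3.046) [heading=215, draw]
  RT 40: heading 215 -> 175
  -- iteration 9/9 --
  FD 12: (5.954,-3.046) -> (-6,-2) [heading=175, draw]
  RT 40: heading 175 -> 135
]
Final: pos=(-6,-2), heading=135, 9 segment(s) drawn

Start position: (-6, -2)
Final position: (-6, -2)
Distance = 0; < 1e-6 -> CLOSED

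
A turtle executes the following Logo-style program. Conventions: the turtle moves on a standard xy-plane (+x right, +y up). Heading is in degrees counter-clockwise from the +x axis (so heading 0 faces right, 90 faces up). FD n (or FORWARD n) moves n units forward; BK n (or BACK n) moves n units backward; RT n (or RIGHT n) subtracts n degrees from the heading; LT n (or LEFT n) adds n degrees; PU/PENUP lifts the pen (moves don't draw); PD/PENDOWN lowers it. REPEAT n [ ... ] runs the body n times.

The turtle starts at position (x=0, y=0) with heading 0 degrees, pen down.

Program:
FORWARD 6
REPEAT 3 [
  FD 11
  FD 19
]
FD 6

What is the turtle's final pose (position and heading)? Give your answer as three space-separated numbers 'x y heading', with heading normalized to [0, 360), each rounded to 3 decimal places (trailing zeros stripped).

Answer: 102 0 0

Derivation:
Executing turtle program step by step:
Start: pos=(0,0), heading=0, pen down
FD 6: (0,0) -> (6,0) [heading=0, draw]
REPEAT 3 [
  -- iteration 1/3 --
  FD 11: (6,0) -> (17,0) [heading=0, draw]
  FD 19: (17,0) -> (36,0) [heading=0, draw]
  -- iteration 2/3 --
  FD 11: (36,0) -> (47,0) [heading=0, draw]
  FD 19: (47,0) -> (66,0) [heading=0, draw]
  -- iteration 3/3 --
  FD 11: (66,0) -> (77,0) [heading=0, draw]
  FD 19: (77,0) -> (96,0) [heading=0, draw]
]
FD 6: (96,0) -> (102,0) [heading=0, draw]
Final: pos=(102,0), heading=0, 8 segment(s) drawn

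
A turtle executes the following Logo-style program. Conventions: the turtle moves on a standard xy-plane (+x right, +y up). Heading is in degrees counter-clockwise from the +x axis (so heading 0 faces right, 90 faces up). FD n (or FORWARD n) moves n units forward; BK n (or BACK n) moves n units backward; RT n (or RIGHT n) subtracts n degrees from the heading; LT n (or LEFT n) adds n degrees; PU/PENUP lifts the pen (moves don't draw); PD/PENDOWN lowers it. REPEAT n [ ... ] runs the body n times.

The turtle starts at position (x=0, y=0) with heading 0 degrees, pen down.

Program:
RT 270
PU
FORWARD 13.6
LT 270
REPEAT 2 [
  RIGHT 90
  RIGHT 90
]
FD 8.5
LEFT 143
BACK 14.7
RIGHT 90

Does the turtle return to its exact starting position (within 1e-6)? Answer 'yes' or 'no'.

Answer: no

Derivation:
Executing turtle program step by step:
Start: pos=(0,0), heading=0, pen down
RT 270: heading 0 -> 90
PU: pen up
FD 13.6: (0,0) -> (0,13.6) [heading=90, move]
LT 270: heading 90 -> 0
REPEAT 2 [
  -- iteration 1/2 --
  RT 90: heading 0 -> 270
  RT 90: heading 270 -> 180
  -- iteration 2/2 --
  RT 90: heading 180 -> 90
  RT 90: heading 90 -> 0
]
FD 8.5: (0,13.6) -> (8.5,13.6) [heading=0, move]
LT 143: heading 0 -> 143
BK 14.7: (8.5,13.6) -> (20.24,4.753) [heading=143, move]
RT 90: heading 143 -> 53
Final: pos=(20.24,4.753), heading=53, 0 segment(s) drawn

Start position: (0, 0)
Final position: (20.24, 4.753)
Distance = 20.791; >= 1e-6 -> NOT closed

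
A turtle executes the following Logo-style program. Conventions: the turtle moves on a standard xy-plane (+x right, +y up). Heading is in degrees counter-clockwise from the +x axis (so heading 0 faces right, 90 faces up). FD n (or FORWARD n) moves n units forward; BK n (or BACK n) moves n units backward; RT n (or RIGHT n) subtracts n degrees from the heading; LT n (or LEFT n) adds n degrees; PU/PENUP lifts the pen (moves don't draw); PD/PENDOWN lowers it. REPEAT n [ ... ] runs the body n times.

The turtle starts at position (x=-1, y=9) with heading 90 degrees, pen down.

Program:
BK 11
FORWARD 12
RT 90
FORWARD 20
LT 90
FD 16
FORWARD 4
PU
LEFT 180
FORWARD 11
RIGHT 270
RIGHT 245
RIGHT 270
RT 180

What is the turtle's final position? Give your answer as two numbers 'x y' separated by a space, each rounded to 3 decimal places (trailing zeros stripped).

Executing turtle program step by step:
Start: pos=(-1,9), heading=90, pen down
BK 11: (-1,9) -> (-1,-2) [heading=90, draw]
FD 12: (-1,-2) -> (-1,10) [heading=90, draw]
RT 90: heading 90 -> 0
FD 20: (-1,10) -> (19,10) [heading=0, draw]
LT 90: heading 0 -> 90
FD 16: (19,10) -> (19,26) [heading=90, draw]
FD 4: (19,26) -> (19,30) [heading=90, draw]
PU: pen up
LT 180: heading 90 -> 270
FD 11: (19,30) -> (19,19) [heading=270, move]
RT 270: heading 270 -> 0
RT 245: heading 0 -> 115
RT 270: heading 115 -> 205
RT 180: heading 205 -> 25
Final: pos=(19,19), heading=25, 5 segment(s) drawn

Answer: 19 19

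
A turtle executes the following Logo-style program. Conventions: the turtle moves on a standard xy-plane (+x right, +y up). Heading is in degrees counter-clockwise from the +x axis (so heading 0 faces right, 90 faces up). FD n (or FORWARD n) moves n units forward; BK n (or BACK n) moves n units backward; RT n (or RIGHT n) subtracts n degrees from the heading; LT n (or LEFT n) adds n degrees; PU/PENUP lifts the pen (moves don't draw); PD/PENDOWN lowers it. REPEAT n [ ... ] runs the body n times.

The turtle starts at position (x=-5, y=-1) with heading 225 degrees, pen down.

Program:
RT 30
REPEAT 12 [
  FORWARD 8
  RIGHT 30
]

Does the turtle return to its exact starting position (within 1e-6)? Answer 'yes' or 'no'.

Executing turtle program step by step:
Start: pos=(-5,-1), heading=225, pen down
RT 30: heading 225 -> 195
REPEAT 12 [
  -- iteration 1/12 --
  FD 8: (-5,-1) -> (-12.727,-3.071) [heading=195, draw]
  RT 30: heading 195 -> 165
  -- iteration 2/12 --
  FD 8: (-12.727,-3.071) -> (-20.455,-1) [heading=165, draw]
  RT 30: heading 165 -> 135
  -- iteration 3/12 --
  FD 8: (-20.455,-1) -> (-26.112,4.657) [heading=135, draw]
  RT 30: heading 135 -> 105
  -- iteration 4/12 --
  FD 8: (-26.112,4.657) -> (-28.182,12.384) [heading=105, draw]
  RT 30: heading 105 -> 75
  -- iteration 5/12 --
  FD 8: (-28.182,12.384) -> (-26.112,20.112) [heading=75, draw]
  RT 30: heading 75 -> 45
  -- iteration 6/12 --
  FD 8: (-26.112,20.112) -> (-20.455,25.769) [heading=45, draw]
  RT 30: heading 45 -> 15
  -- iteration 7/12 --
  FD 8: (-20.455,25.769) -> (-12.727,27.839) [heading=15, draw]
  RT 30: heading 15 -> 345
  -- iteration 8/12 --
  FD 8: (-12.727,27.839) -> (-5,25.769) [heading=345, draw]
  RT 30: heading 345 -> 315
  -- iteration 9/12 --
  FD 8: (-5,25.769) -> (0.657,20.112) [heading=315, draw]
  RT 30: heading 315 -> 285
  -- iteration 10/12 --
  FD 8: (0.657,20.112) -> (2.727,12.384) [heading=285, draw]
  RT 30: heading 285 -> 255
  -- iteration 11/12 --
  FD 8: (2.727,12.384) -> (0.657,4.657) [heading=255, draw]
  RT 30: heading 255 -> 225
  -- iteration 12/12 --
  FD 8: (0.657,4.657) -> (-5,-1) [heading=225, draw]
  RT 30: heading 225 -> 195
]
Final: pos=(-5,-1), heading=195, 12 segment(s) drawn

Start position: (-5, -1)
Final position: (-5, -1)
Distance = 0; < 1e-6 -> CLOSED

Answer: yes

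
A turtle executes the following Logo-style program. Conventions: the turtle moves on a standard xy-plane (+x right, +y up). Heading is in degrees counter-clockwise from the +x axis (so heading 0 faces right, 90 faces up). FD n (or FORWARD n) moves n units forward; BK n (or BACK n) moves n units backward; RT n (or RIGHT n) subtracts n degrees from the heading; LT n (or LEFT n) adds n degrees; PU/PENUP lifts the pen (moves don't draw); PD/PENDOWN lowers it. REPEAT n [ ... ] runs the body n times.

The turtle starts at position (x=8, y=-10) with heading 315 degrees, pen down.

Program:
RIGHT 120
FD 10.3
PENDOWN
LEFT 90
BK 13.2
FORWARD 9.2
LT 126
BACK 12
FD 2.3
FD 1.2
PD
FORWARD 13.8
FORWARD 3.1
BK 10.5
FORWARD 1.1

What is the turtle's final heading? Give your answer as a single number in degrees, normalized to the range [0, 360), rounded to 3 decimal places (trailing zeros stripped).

Answer: 51

Derivation:
Executing turtle program step by step:
Start: pos=(8,-10), heading=315, pen down
RT 120: heading 315 -> 195
FD 10.3: (8,-10) -> (-1.949,-12.666) [heading=195, draw]
PD: pen down
LT 90: heading 195 -> 285
BK 13.2: (-1.949,-12.666) -> (-5.365,0.084) [heading=285, draw]
FD 9.2: (-5.365,0.084) -> (-2.984,-8.802) [heading=285, draw]
LT 126: heading 285 -> 51
BK 12: (-2.984,-8.802) -> (-10.536,-18.128) [heading=51, draw]
FD 2.3: (-10.536,-18.128) -> (-9.089,-16.34) [heading=51, draw]
FD 1.2: (-9.089,-16.34) -> (-8.334,-15.408) [heading=51, draw]
PD: pen down
FD 13.8: (-8.334,-15.408) -> (0.351,-4.683) [heading=51, draw]
FD 3.1: (0.351,-4.683) -> (2.302,-2.274) [heading=51, draw]
BK 10.5: (2.302,-2.274) -> (-4.306,-10.434) [heading=51, draw]
FD 1.1: (-4.306,-10.434) -> (-3.614,-9.579) [heading=51, draw]
Final: pos=(-3.614,-9.579), heading=51, 10 segment(s) drawn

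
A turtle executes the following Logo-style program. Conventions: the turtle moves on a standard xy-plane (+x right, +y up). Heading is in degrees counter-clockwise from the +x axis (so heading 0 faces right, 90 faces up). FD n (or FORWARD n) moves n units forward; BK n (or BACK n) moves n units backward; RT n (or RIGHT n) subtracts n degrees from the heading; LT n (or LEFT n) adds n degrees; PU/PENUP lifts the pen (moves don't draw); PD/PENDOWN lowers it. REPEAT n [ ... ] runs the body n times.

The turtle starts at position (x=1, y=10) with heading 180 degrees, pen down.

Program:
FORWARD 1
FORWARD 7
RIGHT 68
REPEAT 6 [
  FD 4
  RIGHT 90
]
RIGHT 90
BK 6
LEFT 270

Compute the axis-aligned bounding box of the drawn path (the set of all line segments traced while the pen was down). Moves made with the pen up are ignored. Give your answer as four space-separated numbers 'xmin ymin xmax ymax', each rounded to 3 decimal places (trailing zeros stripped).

Answer: -8.498 10 1 17.455

Derivation:
Executing turtle program step by step:
Start: pos=(1,10), heading=180, pen down
FD 1: (1,10) -> (0,10) [heading=180, draw]
FD 7: (0,10) -> (-7,10) [heading=180, draw]
RT 68: heading 180 -> 112
REPEAT 6 [
  -- iteration 1/6 --
  FD 4: (-7,10) -> (-8.498,13.709) [heading=112, draw]
  RT 90: heading 112 -> 22
  -- iteration 2/6 --
  FD 4: (-8.498,13.709) -> (-4.79,15.207) [heading=22, draw]
  RT 90: heading 22 -> 292
  -- iteration 3/6 --
  FD 4: (-4.79,15.207) -> (-3.291,11.498) [heading=292, draw]
  RT 90: heading 292 -> 202
  -- iteration 4/6 --
  FD 4: (-3.291,11.498) -> (-7,10) [heading=202, draw]
  RT 90: heading 202 -> 112
  -- iteration 5/6 --
  FD 4: (-7,10) -> (-8.498,13.709) [heading=112, draw]
  RT 90: heading 112 -> 22
  -- iteration 6/6 --
  FD 4: (-8.498,13.709) -> (-4.79,15.207) [heading=22, draw]
  RT 90: heading 22 -> 292
]
RT 90: heading 292 -> 202
BK 6: (-4.79,15.207) -> (0.773,17.455) [heading=202, draw]
LT 270: heading 202 -> 112
Final: pos=(0.773,17.455), heading=112, 9 segment(s) drawn

Segment endpoints: x in {-8.498, -8.498, -7, -4.79, -4.79, -3.291, 0, 0.773, 1}, y in {10, 10, 11.498, 13.709, 13.709, 15.207, 17.455}
xmin=-8.498, ymin=10, xmax=1, ymax=17.455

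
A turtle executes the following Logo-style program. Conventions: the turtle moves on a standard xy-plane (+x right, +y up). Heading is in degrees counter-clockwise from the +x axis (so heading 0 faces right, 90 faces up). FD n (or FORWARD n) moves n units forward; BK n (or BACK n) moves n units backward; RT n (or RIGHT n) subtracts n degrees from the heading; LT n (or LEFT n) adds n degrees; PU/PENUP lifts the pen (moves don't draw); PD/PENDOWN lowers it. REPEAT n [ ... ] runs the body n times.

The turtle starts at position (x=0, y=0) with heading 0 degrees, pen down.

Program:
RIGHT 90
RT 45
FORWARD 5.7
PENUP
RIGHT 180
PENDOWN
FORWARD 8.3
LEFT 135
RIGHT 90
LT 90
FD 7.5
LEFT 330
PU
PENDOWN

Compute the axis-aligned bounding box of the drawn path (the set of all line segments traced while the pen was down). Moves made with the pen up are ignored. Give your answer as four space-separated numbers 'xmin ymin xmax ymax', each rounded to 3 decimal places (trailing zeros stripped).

Executing turtle program step by step:
Start: pos=(0,0), heading=0, pen down
RT 90: heading 0 -> 270
RT 45: heading 270 -> 225
FD 5.7: (0,0) -> (-4.031,-4.031) [heading=225, draw]
PU: pen up
RT 180: heading 225 -> 45
PD: pen down
FD 8.3: (-4.031,-4.031) -> (1.838,1.838) [heading=45, draw]
LT 135: heading 45 -> 180
RT 90: heading 180 -> 90
LT 90: heading 90 -> 180
FD 7.5: (1.838,1.838) -> (-5.662,1.838) [heading=180, draw]
LT 330: heading 180 -> 150
PU: pen up
PD: pen down
Final: pos=(-5.662,1.838), heading=150, 3 segment(s) drawn

Segment endpoints: x in {-5.662, -4.031, 0, 1.838}, y in {-4.031, 0, 1.838, 1.838}
xmin=-5.662, ymin=-4.031, xmax=1.838, ymax=1.838

Answer: -5.662 -4.031 1.838 1.838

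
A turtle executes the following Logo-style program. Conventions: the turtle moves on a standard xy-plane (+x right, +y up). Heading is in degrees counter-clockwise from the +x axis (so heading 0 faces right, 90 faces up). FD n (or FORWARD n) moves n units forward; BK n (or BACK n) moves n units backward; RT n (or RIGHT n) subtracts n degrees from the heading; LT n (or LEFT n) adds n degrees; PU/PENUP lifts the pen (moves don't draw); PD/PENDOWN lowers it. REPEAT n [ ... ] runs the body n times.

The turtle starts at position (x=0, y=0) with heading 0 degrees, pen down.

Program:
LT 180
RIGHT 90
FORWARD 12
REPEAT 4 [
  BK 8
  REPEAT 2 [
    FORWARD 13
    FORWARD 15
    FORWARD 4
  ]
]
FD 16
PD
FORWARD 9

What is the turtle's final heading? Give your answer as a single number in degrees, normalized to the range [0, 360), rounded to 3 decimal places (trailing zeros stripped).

Answer: 90

Derivation:
Executing turtle program step by step:
Start: pos=(0,0), heading=0, pen down
LT 180: heading 0 -> 180
RT 90: heading 180 -> 90
FD 12: (0,0) -> (0,12) [heading=90, draw]
REPEAT 4 [
  -- iteration 1/4 --
  BK 8: (0,12) -> (0,4) [heading=90, draw]
  REPEAT 2 [
    -- iteration 1/2 --
    FD 13: (0,4) -> (0,17) [heading=90, draw]
    FD 15: (0,17) -> (0,32) [heading=90, draw]
    FD 4: (0,32) -> (0,36) [heading=90, draw]
    -- iteration 2/2 --
    FD 13: (0,36) -> (0,49) [heading=90, draw]
    FD 15: (0,49) -> (0,64) [heading=90, draw]
    FD 4: (0,64) -> (0,68) [heading=90, draw]
  ]
  -- iteration 2/4 --
  BK 8: (0,68) -> (0,60) [heading=90, draw]
  REPEAT 2 [
    -- iteration 1/2 --
    FD 13: (0,60) -> (0,73) [heading=90, draw]
    FD 15: (0,73) -> (0,88) [heading=90, draw]
    FD 4: (0,88) -> (0,92) [heading=90, draw]
    -- iteration 2/2 --
    FD 13: (0,92) -> (0,105) [heading=90, draw]
    FD 15: (0,105) -> (0,120) [heading=90, draw]
    FD 4: (0,120) -> (0,124) [heading=90, draw]
  ]
  -- iteration 3/4 --
  BK 8: (0,124) -> (0,116) [heading=90, draw]
  REPEAT 2 [
    -- iteration 1/2 --
    FD 13: (0,116) -> (0,129) [heading=90, draw]
    FD 15: (0,129) -> (0,144) [heading=90, draw]
    FD 4: (0,144) -> (0,148) [heading=90, draw]
    -- iteration 2/2 --
    FD 13: (0,148) -> (0,161) [heading=90, draw]
    FD 15: (0,161) -> (0,176) [heading=90, draw]
    FD 4: (0,176) -> (0,180) [heading=90, draw]
  ]
  -- iteration 4/4 --
  BK 8: (0,180) -> (0,172) [heading=90, draw]
  REPEAT 2 [
    -- iteration 1/2 --
    FD 13: (0,172) -> (0,185) [heading=90, draw]
    FD 15: (0,185) -> (0,200) [heading=90, draw]
    FD 4: (0,200) -> (0,204) [heading=90, draw]
    -- iteration 2/2 --
    FD 13: (0,204) -> (0,217) [heading=90, draw]
    FD 15: (0,217) -> (0,232) [heading=90, draw]
    FD 4: (0,232) -> (0,236) [heading=90, draw]
  ]
]
FD 16: (0,236) -> (0,252) [heading=90, draw]
PD: pen down
FD 9: (0,252) -> (0,261) [heading=90, draw]
Final: pos=(0,261), heading=90, 31 segment(s) drawn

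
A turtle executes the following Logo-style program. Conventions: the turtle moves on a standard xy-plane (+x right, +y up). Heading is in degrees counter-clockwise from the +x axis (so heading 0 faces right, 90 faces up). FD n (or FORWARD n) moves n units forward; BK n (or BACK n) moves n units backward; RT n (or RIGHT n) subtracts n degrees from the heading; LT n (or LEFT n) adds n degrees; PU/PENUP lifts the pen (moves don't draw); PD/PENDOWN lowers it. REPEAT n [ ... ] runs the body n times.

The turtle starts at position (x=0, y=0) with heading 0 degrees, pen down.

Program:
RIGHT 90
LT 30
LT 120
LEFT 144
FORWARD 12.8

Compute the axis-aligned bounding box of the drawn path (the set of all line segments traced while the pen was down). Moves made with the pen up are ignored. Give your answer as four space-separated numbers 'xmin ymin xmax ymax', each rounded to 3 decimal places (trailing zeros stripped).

Answer: -11.693 -5.206 0 0

Derivation:
Executing turtle program step by step:
Start: pos=(0,0), heading=0, pen down
RT 90: heading 0 -> 270
LT 30: heading 270 -> 300
LT 120: heading 300 -> 60
LT 144: heading 60 -> 204
FD 12.8: (0,0) -> (-11.693,-5.206) [heading=204, draw]
Final: pos=(-11.693,-5.206), heading=204, 1 segment(s) drawn

Segment endpoints: x in {-11.693, 0}, y in {-5.206, 0}
xmin=-11.693, ymin=-5.206, xmax=0, ymax=0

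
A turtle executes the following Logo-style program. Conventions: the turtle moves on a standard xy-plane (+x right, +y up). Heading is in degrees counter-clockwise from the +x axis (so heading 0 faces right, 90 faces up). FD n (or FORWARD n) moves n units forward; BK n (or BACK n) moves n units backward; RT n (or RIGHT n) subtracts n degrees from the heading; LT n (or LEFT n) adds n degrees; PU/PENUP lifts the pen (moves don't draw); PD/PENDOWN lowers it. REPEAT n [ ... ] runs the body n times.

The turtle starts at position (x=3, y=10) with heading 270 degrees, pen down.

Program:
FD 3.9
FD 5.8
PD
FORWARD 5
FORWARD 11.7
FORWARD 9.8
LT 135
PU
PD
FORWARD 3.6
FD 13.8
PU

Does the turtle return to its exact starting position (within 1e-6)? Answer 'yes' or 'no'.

Executing turtle program step by step:
Start: pos=(3,10), heading=270, pen down
FD 3.9: (3,10) -> (3,6.1) [heading=270, draw]
FD 5.8: (3,6.1) -> (3,0.3) [heading=270, draw]
PD: pen down
FD 5: (3,0.3) -> (3,-4.7) [heading=270, draw]
FD 11.7: (3,-4.7) -> (3,-16.4) [heading=270, draw]
FD 9.8: (3,-16.4) -> (3,-26.2) [heading=270, draw]
LT 135: heading 270 -> 45
PU: pen up
PD: pen down
FD 3.6: (3,-26.2) -> (5.546,-23.654) [heading=45, draw]
FD 13.8: (5.546,-23.654) -> (15.304,-13.896) [heading=45, draw]
PU: pen up
Final: pos=(15.304,-13.896), heading=45, 7 segment(s) drawn

Start position: (3, 10)
Final position: (15.304, -13.896)
Distance = 26.878; >= 1e-6 -> NOT closed

Answer: no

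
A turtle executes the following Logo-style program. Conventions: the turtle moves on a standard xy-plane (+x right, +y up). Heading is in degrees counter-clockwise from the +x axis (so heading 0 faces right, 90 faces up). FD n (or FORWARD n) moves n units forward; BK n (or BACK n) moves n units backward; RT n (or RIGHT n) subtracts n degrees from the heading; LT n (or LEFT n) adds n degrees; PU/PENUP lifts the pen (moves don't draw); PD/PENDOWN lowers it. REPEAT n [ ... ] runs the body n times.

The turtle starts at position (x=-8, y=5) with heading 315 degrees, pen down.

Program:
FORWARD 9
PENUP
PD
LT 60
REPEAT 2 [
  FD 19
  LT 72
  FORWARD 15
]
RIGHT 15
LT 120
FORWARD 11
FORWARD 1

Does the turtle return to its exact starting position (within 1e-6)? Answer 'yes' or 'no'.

Executing turtle program step by step:
Start: pos=(-8,5), heading=315, pen down
FD 9: (-8,5) -> (-1.636,-1.364) [heading=315, draw]
PU: pen up
PD: pen down
LT 60: heading 315 -> 15
REPEAT 2 [
  -- iteration 1/2 --
  FD 19: (-1.636,-1.364) -> (16.717,3.554) [heading=15, draw]
  LT 72: heading 15 -> 87
  FD 15: (16.717,3.554) -> (17.502,18.533) [heading=87, draw]
  -- iteration 2/2 --
  FD 19: (17.502,18.533) -> (18.496,37.507) [heading=87, draw]
  LT 72: heading 87 -> 159
  FD 15: (18.496,37.507) -> (4.492,42.883) [heading=159, draw]
]
RT 15: heading 159 -> 144
LT 120: heading 144 -> 264
FD 11: (4.492,42.883) -> (3.342,31.943) [heading=264, draw]
FD 1: (3.342,31.943) -> (3.238,30.948) [heading=264, draw]
Final: pos=(3.238,30.948), heading=264, 7 segment(s) drawn

Start position: (-8, 5)
Final position: (3.238, 30.948)
Distance = 28.277; >= 1e-6 -> NOT closed

Answer: no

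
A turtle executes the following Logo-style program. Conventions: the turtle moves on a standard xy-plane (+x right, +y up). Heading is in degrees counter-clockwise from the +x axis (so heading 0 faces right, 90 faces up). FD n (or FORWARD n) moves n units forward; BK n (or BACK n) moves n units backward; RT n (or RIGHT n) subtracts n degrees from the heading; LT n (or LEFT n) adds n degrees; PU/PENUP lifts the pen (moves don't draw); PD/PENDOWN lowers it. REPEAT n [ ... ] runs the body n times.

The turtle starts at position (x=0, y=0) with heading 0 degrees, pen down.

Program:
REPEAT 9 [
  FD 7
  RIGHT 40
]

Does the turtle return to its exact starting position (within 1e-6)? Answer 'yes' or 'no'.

Executing turtle program step by step:
Start: pos=(0,0), heading=0, pen down
REPEAT 9 [
  -- iteration 1/9 --
  FD 7: (0,0) -> (7,0) [heading=0, draw]
  RT 40: heading 0 -> 320
  -- iteration 2/9 --
  FD 7: (7,0) -> (12.362,-4.5) [heading=320, draw]
  RT 40: heading 320 -> 280
  -- iteration 3/9 --
  FD 7: (12.362,-4.5) -> (13.578,-11.393) [heading=280, draw]
  RT 40: heading 280 -> 240
  -- iteration 4/9 --
  FD 7: (13.578,-11.393) -> (10.078,-17.455) [heading=240, draw]
  RT 40: heading 240 -> 200
  -- iteration 5/9 --
  FD 7: (10.078,-17.455) -> (3.5,-19.849) [heading=200, draw]
  RT 40: heading 200 -> 160
  -- iteration 6/9 --
  FD 7: (3.5,-19.849) -> (-3.078,-17.455) [heading=160, draw]
  RT 40: heading 160 -> 120
  -- iteration 7/9 --
  FD 7: (-3.078,-17.455) -> (-6.578,-11.393) [heading=120, draw]
  RT 40: heading 120 -> 80
  -- iteration 8/9 --
  FD 7: (-6.578,-11.393) -> (-5.362,-4.5) [heading=80, draw]
  RT 40: heading 80 -> 40
  -- iteration 9/9 --
  FD 7: (-5.362,-4.5) -> (0,0) [heading=40, draw]
  RT 40: heading 40 -> 0
]
Final: pos=(0,0), heading=0, 9 segment(s) drawn

Start position: (0, 0)
Final position: (0, 0)
Distance = 0; < 1e-6 -> CLOSED

Answer: yes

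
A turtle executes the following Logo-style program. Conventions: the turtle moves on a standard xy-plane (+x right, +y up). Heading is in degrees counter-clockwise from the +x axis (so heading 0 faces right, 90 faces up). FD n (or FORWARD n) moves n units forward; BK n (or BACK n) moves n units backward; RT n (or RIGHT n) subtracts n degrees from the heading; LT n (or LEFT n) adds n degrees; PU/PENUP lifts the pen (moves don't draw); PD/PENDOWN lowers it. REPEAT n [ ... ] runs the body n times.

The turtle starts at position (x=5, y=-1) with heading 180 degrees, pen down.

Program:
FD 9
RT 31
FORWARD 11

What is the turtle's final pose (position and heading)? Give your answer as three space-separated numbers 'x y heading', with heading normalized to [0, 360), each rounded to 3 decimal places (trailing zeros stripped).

Answer: -13.429 4.665 149

Derivation:
Executing turtle program step by step:
Start: pos=(5,-1), heading=180, pen down
FD 9: (5,-1) -> (-4,-1) [heading=180, draw]
RT 31: heading 180 -> 149
FD 11: (-4,-1) -> (-13.429,4.665) [heading=149, draw]
Final: pos=(-13.429,4.665), heading=149, 2 segment(s) drawn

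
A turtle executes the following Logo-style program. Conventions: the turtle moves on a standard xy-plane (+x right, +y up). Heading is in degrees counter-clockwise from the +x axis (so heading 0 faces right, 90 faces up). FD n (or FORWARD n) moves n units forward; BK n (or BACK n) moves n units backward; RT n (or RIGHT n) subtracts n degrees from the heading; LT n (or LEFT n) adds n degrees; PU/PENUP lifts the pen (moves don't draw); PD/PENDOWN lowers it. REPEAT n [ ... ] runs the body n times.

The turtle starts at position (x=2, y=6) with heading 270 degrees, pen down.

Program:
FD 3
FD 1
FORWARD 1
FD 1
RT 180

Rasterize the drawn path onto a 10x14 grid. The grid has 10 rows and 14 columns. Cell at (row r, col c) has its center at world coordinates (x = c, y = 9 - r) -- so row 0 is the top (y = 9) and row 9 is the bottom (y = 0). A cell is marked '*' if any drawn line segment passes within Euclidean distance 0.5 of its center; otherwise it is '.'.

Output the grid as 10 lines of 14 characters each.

Answer: ..............
..............
..............
..*...........
..*...........
..*...........
..*...........
..*...........
..*...........
..*...........

Derivation:
Segment 0: (2,6) -> (2,3)
Segment 1: (2,3) -> (2,2)
Segment 2: (2,2) -> (2,1)
Segment 3: (2,1) -> (2,0)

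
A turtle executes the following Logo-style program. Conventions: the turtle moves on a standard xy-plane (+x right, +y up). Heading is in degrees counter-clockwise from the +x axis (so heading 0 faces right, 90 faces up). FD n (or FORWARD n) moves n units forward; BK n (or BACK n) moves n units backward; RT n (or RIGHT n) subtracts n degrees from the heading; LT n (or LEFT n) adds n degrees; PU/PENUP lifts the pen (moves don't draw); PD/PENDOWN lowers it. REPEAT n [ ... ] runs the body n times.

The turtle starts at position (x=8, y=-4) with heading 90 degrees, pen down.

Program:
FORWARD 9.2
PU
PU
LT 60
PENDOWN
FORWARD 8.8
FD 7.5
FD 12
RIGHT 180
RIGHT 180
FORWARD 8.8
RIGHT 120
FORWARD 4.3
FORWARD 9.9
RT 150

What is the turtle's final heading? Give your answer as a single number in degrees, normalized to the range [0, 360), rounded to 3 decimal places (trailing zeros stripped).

Executing turtle program step by step:
Start: pos=(8,-4), heading=90, pen down
FD 9.2: (8,-4) -> (8,5.2) [heading=90, draw]
PU: pen up
PU: pen up
LT 60: heading 90 -> 150
PD: pen down
FD 8.8: (8,5.2) -> (0.379,9.6) [heading=150, draw]
FD 7.5: (0.379,9.6) -> (-6.116,13.35) [heading=150, draw]
FD 12: (-6.116,13.35) -> (-16.509,19.35) [heading=150, draw]
RT 180: heading 150 -> 330
RT 180: heading 330 -> 150
FD 8.8: (-16.509,19.35) -> (-24.13,23.75) [heading=150, draw]
RT 120: heading 150 -> 30
FD 4.3: (-24.13,23.75) -> (-20.406,25.9) [heading=30, draw]
FD 9.9: (-20.406,25.9) -> (-11.832,30.85) [heading=30, draw]
RT 150: heading 30 -> 240
Final: pos=(-11.832,30.85), heading=240, 7 segment(s) drawn

Answer: 240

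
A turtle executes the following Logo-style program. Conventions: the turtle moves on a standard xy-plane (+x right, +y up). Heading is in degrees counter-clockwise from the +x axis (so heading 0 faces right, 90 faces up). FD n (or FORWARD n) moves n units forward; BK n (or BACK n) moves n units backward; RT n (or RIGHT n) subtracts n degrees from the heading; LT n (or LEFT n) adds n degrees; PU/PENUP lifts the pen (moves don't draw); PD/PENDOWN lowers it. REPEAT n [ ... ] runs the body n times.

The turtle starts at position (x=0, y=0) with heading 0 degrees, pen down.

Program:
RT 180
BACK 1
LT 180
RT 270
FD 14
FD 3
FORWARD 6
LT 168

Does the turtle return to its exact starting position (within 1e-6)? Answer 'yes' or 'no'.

Answer: no

Derivation:
Executing turtle program step by step:
Start: pos=(0,0), heading=0, pen down
RT 180: heading 0 -> 180
BK 1: (0,0) -> (1,0) [heading=180, draw]
LT 180: heading 180 -> 0
RT 270: heading 0 -> 90
FD 14: (1,0) -> (1,14) [heading=90, draw]
FD 3: (1,14) -> (1,17) [heading=90, draw]
FD 6: (1,17) -> (1,23) [heading=90, draw]
LT 168: heading 90 -> 258
Final: pos=(1,23), heading=258, 4 segment(s) drawn

Start position: (0, 0)
Final position: (1, 23)
Distance = 23.022; >= 1e-6 -> NOT closed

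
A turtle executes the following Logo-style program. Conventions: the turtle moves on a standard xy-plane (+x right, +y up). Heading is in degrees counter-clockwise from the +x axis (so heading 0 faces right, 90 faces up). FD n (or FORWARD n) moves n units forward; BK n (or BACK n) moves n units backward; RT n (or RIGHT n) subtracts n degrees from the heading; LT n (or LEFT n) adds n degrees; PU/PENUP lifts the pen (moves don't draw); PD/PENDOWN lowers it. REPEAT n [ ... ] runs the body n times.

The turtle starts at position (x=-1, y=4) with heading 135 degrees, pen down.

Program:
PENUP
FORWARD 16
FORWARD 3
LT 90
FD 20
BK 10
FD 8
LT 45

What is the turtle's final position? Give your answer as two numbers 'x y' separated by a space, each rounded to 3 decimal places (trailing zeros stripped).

Executing turtle program step by step:
Start: pos=(-1,4), heading=135, pen down
PU: pen up
FD 16: (-1,4) -> (-12.314,15.314) [heading=135, move]
FD 3: (-12.314,15.314) -> (-14.435,17.435) [heading=135, move]
LT 90: heading 135 -> 225
FD 20: (-14.435,17.435) -> (-28.577,3.293) [heading=225, move]
BK 10: (-28.577,3.293) -> (-21.506,10.364) [heading=225, move]
FD 8: (-21.506,10.364) -> (-27.163,4.707) [heading=225, move]
LT 45: heading 225 -> 270
Final: pos=(-27.163,4.707), heading=270, 0 segment(s) drawn

Answer: -27.163 4.707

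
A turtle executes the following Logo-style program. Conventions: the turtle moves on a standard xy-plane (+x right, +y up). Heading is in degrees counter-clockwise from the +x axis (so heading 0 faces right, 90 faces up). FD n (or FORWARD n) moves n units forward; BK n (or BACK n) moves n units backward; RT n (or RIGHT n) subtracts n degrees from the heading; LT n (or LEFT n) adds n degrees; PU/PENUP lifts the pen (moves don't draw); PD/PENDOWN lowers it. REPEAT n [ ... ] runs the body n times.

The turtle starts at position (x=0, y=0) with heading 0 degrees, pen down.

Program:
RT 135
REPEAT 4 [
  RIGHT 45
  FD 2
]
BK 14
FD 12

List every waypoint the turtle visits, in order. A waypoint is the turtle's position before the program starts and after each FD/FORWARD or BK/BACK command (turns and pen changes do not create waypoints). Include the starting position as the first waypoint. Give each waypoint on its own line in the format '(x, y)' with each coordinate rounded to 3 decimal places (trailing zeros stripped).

Executing turtle program step by step:
Start: pos=(0,0), heading=0, pen down
RT 135: heading 0 -> 225
REPEAT 4 [
  -- iteration 1/4 --
  RT 45: heading 225 -> 180
  FD 2: (0,0) -> (-2,0) [heading=180, draw]
  -- iteration 2/4 --
  RT 45: heading 180 -> 135
  FD 2: (-2,0) -> (-3.414,1.414) [heading=135, draw]
  -- iteration 3/4 --
  RT 45: heading 135 -> 90
  FD 2: (-3.414,1.414) -> (-3.414,3.414) [heading=90, draw]
  -- iteration 4/4 --
  RT 45: heading 90 -> 45
  FD 2: (-3.414,3.414) -> (-2,4.828) [heading=45, draw]
]
BK 14: (-2,4.828) -> (-11.899,-5.071) [heading=45, draw]
FD 12: (-11.899,-5.071) -> (-3.414,3.414) [heading=45, draw]
Final: pos=(-3.414,3.414), heading=45, 6 segment(s) drawn
Waypoints (7 total):
(0, 0)
(-2, 0)
(-3.414, 1.414)
(-3.414, 3.414)
(-2, 4.828)
(-11.899, -5.071)
(-3.414, 3.414)

Answer: (0, 0)
(-2, 0)
(-3.414, 1.414)
(-3.414, 3.414)
(-2, 4.828)
(-11.899, -5.071)
(-3.414, 3.414)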